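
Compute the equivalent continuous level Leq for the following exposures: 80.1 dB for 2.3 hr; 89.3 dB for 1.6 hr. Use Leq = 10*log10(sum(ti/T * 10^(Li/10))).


T_total = 2.3 + 1.6 = 3.9 hr
(2.3/3.9) * 10^(80.1/10) = 6.0348e+07
(1.6/3.9) * 10^(89.3/10) = 3.49185e+08
Sum = 6.0348e+07 + 3.49185e+08 = 4.09533e+08
Leq = 10*log10(4.09533e+08) = 86.123 dB


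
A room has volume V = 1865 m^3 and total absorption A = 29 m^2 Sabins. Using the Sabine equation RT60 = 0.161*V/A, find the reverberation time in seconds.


RT60 = 0.161 * 1865 / 29 = 10.354 s


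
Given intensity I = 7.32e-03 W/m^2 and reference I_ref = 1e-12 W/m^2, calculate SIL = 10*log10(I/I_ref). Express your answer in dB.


I / I_ref = 7.32e-03 / 1e-12 = 7.32e+09
SIL = 10 * log10(7.32e+09) = 98.645 dB


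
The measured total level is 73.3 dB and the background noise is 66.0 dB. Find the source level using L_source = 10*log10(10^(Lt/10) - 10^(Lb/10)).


10^(73.3/10) = 2.13796e+07
10^(66.0/10) = 3.98107e+06
Difference = 2.13796e+07 - 3.98107e+06 = 1.73985e+07
L_source = 10*log10(1.73985e+07) = 72.405 dB


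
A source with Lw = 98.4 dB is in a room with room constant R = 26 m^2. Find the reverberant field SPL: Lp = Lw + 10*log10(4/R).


4/R = 4/26 = 0.153846
Lp = 98.4 + 10*log10(0.153846) = 90.271 dB


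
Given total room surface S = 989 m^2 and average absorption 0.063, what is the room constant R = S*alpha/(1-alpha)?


R = 989 * 0.063 / (1 - 0.063) = 66.496 m^2


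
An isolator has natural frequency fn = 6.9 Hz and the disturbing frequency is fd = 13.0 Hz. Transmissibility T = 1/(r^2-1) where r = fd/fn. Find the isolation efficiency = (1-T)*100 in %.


r = 13.0 / 6.9 = 1.88406
r^2 - 1 = 1.88406^2 - 1 = 2.54968
T = 1/2.54968 = 0.392206
Efficiency = (1 - 0.392206)*100 = 60.779 %


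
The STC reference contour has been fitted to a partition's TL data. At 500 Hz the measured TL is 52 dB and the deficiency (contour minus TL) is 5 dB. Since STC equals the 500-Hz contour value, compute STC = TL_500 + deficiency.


By ASTM E413, STC = value of the fitted reference contour at 500 Hz.
Contour value at 500 Hz = TL_500 + deficiency = 52 + 5 = 57
STC = 57


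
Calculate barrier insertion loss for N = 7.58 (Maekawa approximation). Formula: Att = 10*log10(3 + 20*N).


3 + 20*N = 3 + 20*7.58 = 154.6
Att = 10*log10(154.6) = 21.892 dB


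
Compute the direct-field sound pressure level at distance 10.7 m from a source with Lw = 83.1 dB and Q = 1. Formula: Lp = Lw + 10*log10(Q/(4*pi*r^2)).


4*pi*r^2 = 4*pi*10.7^2 = 1438.72 m^2
Q / (4*pi*r^2) = 1 / 1438.72 = 0.000695062
Lp = 83.1 + 10*log10(0.000695062) = 51.52 dB


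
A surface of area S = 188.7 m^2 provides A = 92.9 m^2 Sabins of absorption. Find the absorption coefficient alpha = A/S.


Absorption coefficient = absorbed power / incident power
alpha = A / S = 92.9 / 188.7 = 0.49232


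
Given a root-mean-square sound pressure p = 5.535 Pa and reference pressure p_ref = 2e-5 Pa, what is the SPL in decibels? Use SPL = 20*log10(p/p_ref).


p / p_ref = 5.535 / 2e-5 = 276750
SPL = 20 * log10(276750) = 108.84 dB


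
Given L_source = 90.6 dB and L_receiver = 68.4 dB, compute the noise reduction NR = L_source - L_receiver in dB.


NR = L_source - L_receiver (difference between source and receiving room levels)
NR = 90.6 - 68.4 = 22.2 dB


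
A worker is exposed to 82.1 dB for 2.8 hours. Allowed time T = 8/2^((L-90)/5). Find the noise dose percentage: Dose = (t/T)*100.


T_allowed = 8 / 2^((82.1 - 90)/5) = 23.9176 hr
Dose = 2.8 / 23.9176 * 100 = 11.707 %


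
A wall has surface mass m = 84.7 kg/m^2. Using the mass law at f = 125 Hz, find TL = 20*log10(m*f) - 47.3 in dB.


m * f = 84.7 * 125 = 10587.5
20*log10(10587.5) = 80.4959 dB
TL = 80.4959 - 47.3 = 33.196 dB


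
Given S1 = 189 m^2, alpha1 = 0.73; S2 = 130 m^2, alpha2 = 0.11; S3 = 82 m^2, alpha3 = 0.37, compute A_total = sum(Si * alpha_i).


189 * 0.73 = 137.97
130 * 0.11 = 14.3
82 * 0.37 = 30.34
A_total = 137.97 + 14.3 + 30.34 = 182.61 m^2


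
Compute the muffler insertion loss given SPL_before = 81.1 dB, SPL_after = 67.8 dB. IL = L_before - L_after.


Insertion loss = SPL without muffler - SPL with muffler
IL = 81.1 - 67.8 = 13.3 dB


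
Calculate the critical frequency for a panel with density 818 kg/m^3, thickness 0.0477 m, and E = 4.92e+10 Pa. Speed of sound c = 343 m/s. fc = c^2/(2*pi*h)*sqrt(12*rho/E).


12*rho/E = 12*818/4.92e+10 = 1.99512e-07
sqrt(12*rho/E) = sqrt(1.99512e-07) = 0.000446668
c^2/(2*pi*h) = 343^2/(2*pi*0.0477) = 392545
fc = 392545 * 0.000446668 = 175.34 Hz


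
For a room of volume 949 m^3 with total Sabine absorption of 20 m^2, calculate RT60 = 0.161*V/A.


RT60 = 0.161 * 949 / 20 = 7.6395 s


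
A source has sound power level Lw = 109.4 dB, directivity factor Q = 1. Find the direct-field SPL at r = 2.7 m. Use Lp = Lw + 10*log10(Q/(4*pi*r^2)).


4*pi*r^2 = 4*pi*2.7^2 = 91.6088 m^2
Q / (4*pi*r^2) = 1 / 91.6088 = 0.010916
Lp = 109.4 + 10*log10(0.010916) = 89.781 dB


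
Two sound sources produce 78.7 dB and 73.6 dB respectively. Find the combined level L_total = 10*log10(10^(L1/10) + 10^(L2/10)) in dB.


10^(78.7/10) = 7.4131e+07
10^(73.6/10) = 2.29087e+07
Sum = 7.4131e+07 + 2.29087e+07 = 9.70397e+07
L_total = 10*log10(9.70397e+07) = 79.869 dB


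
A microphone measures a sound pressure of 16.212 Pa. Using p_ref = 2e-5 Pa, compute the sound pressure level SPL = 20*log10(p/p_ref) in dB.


p / p_ref = 16.212 / 2e-5 = 810600
SPL = 20 * log10(810600) = 118.18 dB


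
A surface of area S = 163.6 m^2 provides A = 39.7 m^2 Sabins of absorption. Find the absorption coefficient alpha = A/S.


Absorption coefficient = absorbed power / incident power
alpha = A / S = 39.7 / 163.6 = 0.24267


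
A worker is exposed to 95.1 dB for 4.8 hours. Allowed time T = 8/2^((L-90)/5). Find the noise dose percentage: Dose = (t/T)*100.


T_allowed = 8 / 2^((95.1 - 90)/5) = 3.94493 hr
Dose = 4.8 / 3.94493 * 100 = 121.68 %


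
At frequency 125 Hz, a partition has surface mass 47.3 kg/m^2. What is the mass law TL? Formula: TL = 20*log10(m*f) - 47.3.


m * f = 47.3 * 125 = 5912.5
20*log10(5912.5) = 75.4354 dB
TL = 75.4354 - 47.3 = 28.135 dB


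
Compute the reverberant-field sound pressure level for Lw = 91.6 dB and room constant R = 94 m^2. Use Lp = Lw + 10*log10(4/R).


4/R = 4/94 = 0.0425532
Lp = 91.6 + 10*log10(0.0425532) = 77.889 dB


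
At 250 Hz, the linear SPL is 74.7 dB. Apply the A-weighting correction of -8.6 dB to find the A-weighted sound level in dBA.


A-weighting table: 250 Hz -> -8.6 dB correction
SPL_A = SPL + correction = 74.7 + (-8.6) = 66.1 dBA


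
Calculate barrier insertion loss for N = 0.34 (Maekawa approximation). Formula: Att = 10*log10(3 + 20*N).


3 + 20*N = 3 + 20*0.34 = 9.8
Att = 10*log10(9.8) = 9.9123 dB


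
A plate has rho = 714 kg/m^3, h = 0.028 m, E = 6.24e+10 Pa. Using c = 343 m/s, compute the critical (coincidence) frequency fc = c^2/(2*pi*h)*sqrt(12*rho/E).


12*rho/E = 12*714/6.24e+10 = 1.37308e-07
sqrt(12*rho/E) = sqrt(1.37308e-07) = 0.000370551
c^2/(2*pi*h) = 343^2/(2*pi*0.028) = 668729
fc = 668729 * 0.000370551 = 247.8 Hz


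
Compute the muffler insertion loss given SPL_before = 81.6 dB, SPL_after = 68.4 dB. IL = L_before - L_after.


Insertion loss = SPL without muffler - SPL with muffler
IL = 81.6 - 68.4 = 13.2 dB


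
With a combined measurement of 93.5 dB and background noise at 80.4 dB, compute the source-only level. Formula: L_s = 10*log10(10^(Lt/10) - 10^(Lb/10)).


10^(93.5/10) = 2.23872e+09
10^(80.4/10) = 1.09648e+08
Difference = 2.23872e+09 - 1.09648e+08 = 2.12907e+09
L_source = 10*log10(2.12907e+09) = 93.282 dB


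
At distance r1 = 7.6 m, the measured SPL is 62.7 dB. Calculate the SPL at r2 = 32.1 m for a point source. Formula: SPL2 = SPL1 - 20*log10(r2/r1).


r2/r1 = 32.1/7.6 = 4.22368
Correction = 20*log10(4.22368) = 12.5138 dB
SPL2 = 62.7 - 12.5138 = 50.186 dB


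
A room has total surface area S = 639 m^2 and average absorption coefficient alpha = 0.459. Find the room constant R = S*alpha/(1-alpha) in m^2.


R = 639 * 0.459 / (1 - 0.459) = 542.15 m^2


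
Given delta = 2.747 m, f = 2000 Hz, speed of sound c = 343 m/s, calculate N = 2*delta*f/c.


N = 2*delta*f/c = 2*delta/lambda, where lambda = c/f
lambda = 343 / 2000 = 0.1715 m
N = 2 * 2.747 / 0.1715 = 32.035


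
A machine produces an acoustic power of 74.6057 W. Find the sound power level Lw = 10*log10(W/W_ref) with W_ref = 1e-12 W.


W / W_ref = 74.6057 / 1e-12 = 7.46057e+13
Lw = 10 * log10(7.46057e+13) = 138.73 dB


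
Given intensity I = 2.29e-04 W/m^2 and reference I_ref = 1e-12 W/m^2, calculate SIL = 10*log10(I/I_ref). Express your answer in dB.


I / I_ref = 2.29e-04 / 1e-12 = 2.29e+08
SIL = 10 * log10(2.29e+08) = 83.598 dB


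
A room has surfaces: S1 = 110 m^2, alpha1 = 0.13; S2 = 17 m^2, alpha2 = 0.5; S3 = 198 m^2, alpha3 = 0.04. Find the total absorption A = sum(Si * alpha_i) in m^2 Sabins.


110 * 0.13 = 14.3
17 * 0.5 = 8.5
198 * 0.04 = 7.92
A_total = 14.3 + 8.5 + 7.92 = 30.72 m^2


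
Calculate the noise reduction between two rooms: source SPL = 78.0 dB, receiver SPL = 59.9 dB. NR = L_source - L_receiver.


NR = L_source - L_receiver (difference between source and receiving room levels)
NR = 78.0 - 59.9 = 18.1 dB


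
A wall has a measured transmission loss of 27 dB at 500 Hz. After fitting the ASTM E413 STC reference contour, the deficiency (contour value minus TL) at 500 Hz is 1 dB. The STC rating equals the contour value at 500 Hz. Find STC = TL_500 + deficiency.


By ASTM E413, STC = value of the fitted reference contour at 500 Hz.
Contour value at 500 Hz = TL_500 + deficiency = 27 + 1 = 28
STC = 28


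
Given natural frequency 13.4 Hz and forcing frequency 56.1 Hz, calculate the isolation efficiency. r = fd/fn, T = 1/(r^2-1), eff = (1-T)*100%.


r = 56.1 / 13.4 = 4.18657
r^2 - 1 = 4.18657^2 - 1 = 16.5274
T = 1/16.5274 = 0.0605056
Efficiency = (1 - 0.0605056)*100 = 93.949 %


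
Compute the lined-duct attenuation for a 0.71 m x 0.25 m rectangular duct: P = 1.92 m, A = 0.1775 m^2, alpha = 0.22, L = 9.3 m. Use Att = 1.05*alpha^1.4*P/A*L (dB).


alpha^1.4 = 0.22^1.4 = 0.120058
Attenuation rate = 1.05 * alpha^1.4 * P / A
= 1.05 * 0.120058 * 1.92 / 0.1775 = 1.36359 dB/m
Total Att = 1.36359 * 9.3 = 12.681 dB


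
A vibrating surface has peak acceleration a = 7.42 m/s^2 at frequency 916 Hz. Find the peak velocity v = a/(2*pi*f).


omega = 2*pi*f = 2*pi*916 = 5755.4 rad/s
v = a / omega = 7.42 / 5755.4 = 0.0012892 m/s


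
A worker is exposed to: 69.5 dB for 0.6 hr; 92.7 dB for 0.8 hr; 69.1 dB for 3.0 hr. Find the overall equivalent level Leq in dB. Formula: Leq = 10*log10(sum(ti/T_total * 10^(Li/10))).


T_total = 0.6 + 0.8 + 3.0 = 4.4 hr
(0.6/4.4) * 10^(69.5/10) = 1.21534e+06
(0.8/4.4) * 10^(92.7/10) = 3.38561e+08
(3.0/4.4) * 10^(69.1/10) = 5.54203e+06
Sum = 1.21534e+06 + 3.38561e+08 + 5.54203e+06 = 3.45318e+08
Leq = 10*log10(3.45318e+08) = 85.382 dB


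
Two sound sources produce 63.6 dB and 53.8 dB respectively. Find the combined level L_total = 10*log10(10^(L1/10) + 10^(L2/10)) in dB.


10^(63.6/10) = 2.29087e+06
10^(53.8/10) = 239883
Sum = 2.29087e+06 + 239883 = 2.53075e+06
L_total = 10*log10(2.53075e+06) = 64.032 dB


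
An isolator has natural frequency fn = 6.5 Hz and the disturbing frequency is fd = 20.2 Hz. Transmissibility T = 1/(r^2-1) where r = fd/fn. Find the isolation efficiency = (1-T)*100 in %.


r = 20.2 / 6.5 = 3.10769
r^2 - 1 = 3.10769^2 - 1 = 8.65774
T = 1/8.65774 = 0.115504
Efficiency = (1 - 0.115504)*100 = 88.45 %


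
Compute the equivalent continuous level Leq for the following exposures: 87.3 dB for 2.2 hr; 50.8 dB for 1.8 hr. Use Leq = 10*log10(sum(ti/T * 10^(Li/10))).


T_total = 2.2 + 1.8 = 4.0 hr
(2.2/4.0) * 10^(87.3/10) = 2.95367e+08
(1.8/4.0) * 10^(50.8/10) = 54101.9
Sum = 2.95367e+08 + 54101.9 = 2.95421e+08
Leq = 10*log10(2.95421e+08) = 84.704 dB


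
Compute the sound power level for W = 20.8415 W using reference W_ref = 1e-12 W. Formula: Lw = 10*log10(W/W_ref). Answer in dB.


W / W_ref = 20.8415 / 1e-12 = 2.08415e+13
Lw = 10 * log10(2.08415e+13) = 133.19 dB


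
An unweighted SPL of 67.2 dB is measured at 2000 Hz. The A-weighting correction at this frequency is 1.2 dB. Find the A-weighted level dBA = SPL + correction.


A-weighting table: 2000 Hz -> 1.2 dB correction
SPL_A = SPL + correction = 67.2 + (1.2) = 68.4 dBA


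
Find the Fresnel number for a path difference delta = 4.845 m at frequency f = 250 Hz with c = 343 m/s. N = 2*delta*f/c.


N = 2*delta*f/c = 2*delta/lambda, where lambda = c/f
lambda = 343 / 250 = 1.372 m
N = 2 * 4.845 / 1.372 = 7.0627


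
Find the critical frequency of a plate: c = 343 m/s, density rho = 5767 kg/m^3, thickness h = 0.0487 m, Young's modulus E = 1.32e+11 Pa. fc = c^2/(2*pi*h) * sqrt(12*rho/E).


12*rho/E = 12*5767/1.32e+11 = 5.24273e-07
sqrt(12*rho/E) = sqrt(5.24273e-07) = 0.000724067
c^2/(2*pi*h) = 343^2/(2*pi*0.0487) = 384485
fc = 384485 * 0.000724067 = 278.39 Hz


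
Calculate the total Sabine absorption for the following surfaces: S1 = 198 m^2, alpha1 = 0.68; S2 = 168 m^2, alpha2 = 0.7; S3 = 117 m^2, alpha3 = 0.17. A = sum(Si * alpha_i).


198 * 0.68 = 134.64
168 * 0.7 = 117.6
117 * 0.17 = 19.89
A_total = 134.64 + 117.6 + 19.89 = 272.13 m^2


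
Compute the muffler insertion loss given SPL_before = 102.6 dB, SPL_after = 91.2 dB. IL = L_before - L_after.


Insertion loss = SPL without muffler - SPL with muffler
IL = 102.6 - 91.2 = 11.4 dB


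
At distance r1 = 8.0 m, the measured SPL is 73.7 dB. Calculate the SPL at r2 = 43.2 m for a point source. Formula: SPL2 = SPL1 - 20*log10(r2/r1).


r2/r1 = 43.2/8.0 = 5.4
Correction = 20*log10(5.4) = 14.6479 dB
SPL2 = 73.7 - 14.6479 = 59.052 dB


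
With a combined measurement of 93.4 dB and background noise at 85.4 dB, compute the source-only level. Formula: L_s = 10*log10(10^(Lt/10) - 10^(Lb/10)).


10^(93.4/10) = 2.18776e+09
10^(85.4/10) = 3.46737e+08
Difference = 2.18776e+09 - 3.46737e+08 = 1.84102e+09
L_source = 10*log10(1.84102e+09) = 92.651 dB


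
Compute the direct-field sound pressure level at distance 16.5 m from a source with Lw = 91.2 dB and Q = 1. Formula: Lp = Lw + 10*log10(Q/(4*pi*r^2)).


4*pi*r^2 = 4*pi*16.5^2 = 3421.19 m^2
Q / (4*pi*r^2) = 1 / 3421.19 = 0.000292296
Lp = 91.2 + 10*log10(0.000292296) = 55.858 dB


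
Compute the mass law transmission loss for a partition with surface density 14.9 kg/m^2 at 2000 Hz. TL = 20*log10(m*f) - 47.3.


m * f = 14.9 * 2000 = 29800
20*log10(29800) = 89.4843 dB
TL = 89.4843 - 47.3 = 42.184 dB


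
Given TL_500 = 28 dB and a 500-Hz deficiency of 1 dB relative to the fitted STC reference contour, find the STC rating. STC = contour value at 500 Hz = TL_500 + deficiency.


By ASTM E413, STC = value of the fitted reference contour at 500 Hz.
Contour value at 500 Hz = TL_500 + deficiency = 28 + 1 = 29
STC = 29


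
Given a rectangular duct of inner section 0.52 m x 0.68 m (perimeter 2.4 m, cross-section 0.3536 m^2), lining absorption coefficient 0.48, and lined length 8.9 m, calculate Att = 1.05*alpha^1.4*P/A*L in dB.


alpha^1.4 = 0.48^1.4 = 0.35788
Attenuation rate = 1.05 * alpha^1.4 * P / A
= 1.05 * 0.35788 * 2.4 / 0.3536 = 2.5505 dB/m
Total Att = 2.5505 * 8.9 = 22.699 dB


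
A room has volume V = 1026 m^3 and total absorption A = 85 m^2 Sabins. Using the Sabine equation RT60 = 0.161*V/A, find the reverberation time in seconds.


RT60 = 0.161 * 1026 / 85 = 1.9434 s


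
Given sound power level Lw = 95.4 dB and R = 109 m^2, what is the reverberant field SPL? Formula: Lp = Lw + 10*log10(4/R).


4/R = 4/109 = 0.0366972
Lp = 95.4 + 10*log10(0.0366972) = 81.046 dB


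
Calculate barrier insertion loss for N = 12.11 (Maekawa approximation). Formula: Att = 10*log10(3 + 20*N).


3 + 20*N = 3 + 20*12.11 = 245.2
Att = 10*log10(245.2) = 23.895 dB


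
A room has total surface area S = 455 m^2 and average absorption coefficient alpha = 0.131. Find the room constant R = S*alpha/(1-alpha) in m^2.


R = 455 * 0.131 / (1 - 0.131) = 68.59 m^2


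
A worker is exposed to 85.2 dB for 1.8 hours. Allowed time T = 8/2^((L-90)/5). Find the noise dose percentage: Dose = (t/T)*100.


T_allowed = 8 / 2^((85.2 - 90)/5) = 15.5625 hr
Dose = 1.8 / 15.5625 * 100 = 11.566 %


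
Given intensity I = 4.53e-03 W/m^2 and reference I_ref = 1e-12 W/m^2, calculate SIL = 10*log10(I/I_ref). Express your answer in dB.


I / I_ref = 4.53e-03 / 1e-12 = 4.53e+09
SIL = 10 * log10(4.53e+09) = 96.561 dB


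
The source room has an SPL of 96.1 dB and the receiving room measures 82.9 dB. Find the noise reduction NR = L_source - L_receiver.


NR = L_source - L_receiver (difference between source and receiving room levels)
NR = 96.1 - 82.9 = 13.2 dB


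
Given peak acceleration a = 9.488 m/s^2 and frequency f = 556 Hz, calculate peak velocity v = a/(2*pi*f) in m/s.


omega = 2*pi*f = 2*pi*556 = 3493.45 rad/s
v = a / omega = 9.488 / 3493.45 = 0.0027159 m/s


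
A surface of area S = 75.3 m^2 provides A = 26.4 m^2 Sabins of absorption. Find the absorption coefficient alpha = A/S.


Absorption coefficient = absorbed power / incident power
alpha = A / S = 26.4 / 75.3 = 0.3506


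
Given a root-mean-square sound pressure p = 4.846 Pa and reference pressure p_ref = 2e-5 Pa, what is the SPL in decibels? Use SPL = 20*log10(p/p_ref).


p / p_ref = 4.846 / 2e-5 = 242300
SPL = 20 * log10(242300) = 107.69 dB


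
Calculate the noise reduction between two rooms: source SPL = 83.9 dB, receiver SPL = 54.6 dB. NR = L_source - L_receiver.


NR = L_source - L_receiver (difference between source and receiving room levels)
NR = 83.9 - 54.6 = 29.3 dB


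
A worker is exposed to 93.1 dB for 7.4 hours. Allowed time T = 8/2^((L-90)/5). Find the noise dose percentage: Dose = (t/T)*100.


T_allowed = 8 / 2^((93.1 - 90)/5) = 5.20537 hr
Dose = 7.4 / 5.20537 * 100 = 142.16 %


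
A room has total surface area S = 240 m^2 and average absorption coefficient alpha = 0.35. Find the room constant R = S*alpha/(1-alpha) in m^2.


R = 240 * 0.35 / (1 - 0.35) = 129.23 m^2


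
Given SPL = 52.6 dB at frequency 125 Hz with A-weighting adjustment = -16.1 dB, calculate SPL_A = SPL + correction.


A-weighting table: 125 Hz -> -16.1 dB correction
SPL_A = SPL + correction = 52.6 + (-16.1) = 36.5 dBA


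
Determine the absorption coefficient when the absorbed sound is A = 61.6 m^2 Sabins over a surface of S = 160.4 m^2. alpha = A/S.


Absorption coefficient = absorbed power / incident power
alpha = A / S = 61.6 / 160.4 = 0.38404


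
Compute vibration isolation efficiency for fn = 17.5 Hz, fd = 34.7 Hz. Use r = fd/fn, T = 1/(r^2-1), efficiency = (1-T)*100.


r = 34.7 / 17.5 = 1.98286
r^2 - 1 = 1.98286^2 - 1 = 2.93173
T = 1/2.93173 = 0.341096
Efficiency = (1 - 0.341096)*100 = 65.89 %


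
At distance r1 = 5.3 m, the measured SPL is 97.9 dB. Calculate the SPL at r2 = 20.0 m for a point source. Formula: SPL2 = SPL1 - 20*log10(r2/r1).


r2/r1 = 20.0/5.3 = 3.77358
Correction = 20*log10(3.77358) = 11.5351 dB
SPL2 = 97.9 - 11.5351 = 86.365 dB


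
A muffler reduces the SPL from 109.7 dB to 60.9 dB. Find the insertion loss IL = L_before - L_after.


Insertion loss = SPL without muffler - SPL with muffler
IL = 109.7 - 60.9 = 48.8 dB


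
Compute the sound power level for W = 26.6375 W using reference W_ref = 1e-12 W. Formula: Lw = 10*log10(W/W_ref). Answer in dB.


W / W_ref = 26.6375 / 1e-12 = 2.66375e+13
Lw = 10 * log10(2.66375e+13) = 134.25 dB


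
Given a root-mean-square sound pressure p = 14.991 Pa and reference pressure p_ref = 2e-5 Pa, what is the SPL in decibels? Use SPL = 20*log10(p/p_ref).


p / p_ref = 14.991 / 2e-5 = 749550
SPL = 20 * log10(749550) = 117.5 dB


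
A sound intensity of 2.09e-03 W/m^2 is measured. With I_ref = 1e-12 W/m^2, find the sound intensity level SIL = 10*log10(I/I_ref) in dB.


I / I_ref = 2.09e-03 / 1e-12 = 2.09e+09
SIL = 10 * log10(2.09e+09) = 93.201 dB


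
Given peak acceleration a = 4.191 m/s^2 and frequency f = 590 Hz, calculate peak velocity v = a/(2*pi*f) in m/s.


omega = 2*pi*f = 2*pi*590 = 3707.08 rad/s
v = a / omega = 4.191 / 3707.08 = 0.0011305 m/s


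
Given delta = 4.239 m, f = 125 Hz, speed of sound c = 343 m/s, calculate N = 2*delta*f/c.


N = 2*delta*f/c = 2*delta/lambda, where lambda = c/f
lambda = 343 / 125 = 2.744 m
N = 2 * 4.239 / 2.744 = 3.0897


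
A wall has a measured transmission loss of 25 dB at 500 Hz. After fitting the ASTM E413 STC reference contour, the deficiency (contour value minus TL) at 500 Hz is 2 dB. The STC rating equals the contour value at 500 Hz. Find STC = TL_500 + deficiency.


By ASTM E413, STC = value of the fitted reference contour at 500 Hz.
Contour value at 500 Hz = TL_500 + deficiency = 25 + 2 = 27
STC = 27


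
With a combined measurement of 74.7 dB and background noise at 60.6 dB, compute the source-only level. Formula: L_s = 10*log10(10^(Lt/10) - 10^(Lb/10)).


10^(74.7/10) = 2.95121e+07
10^(60.6/10) = 1.14815e+06
Difference = 2.95121e+07 - 1.14815e+06 = 2.8364e+07
L_source = 10*log10(2.8364e+07) = 74.528 dB


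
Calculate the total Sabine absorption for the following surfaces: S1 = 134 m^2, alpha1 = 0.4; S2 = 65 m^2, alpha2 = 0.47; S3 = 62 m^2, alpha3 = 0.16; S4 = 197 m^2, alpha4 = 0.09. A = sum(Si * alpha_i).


134 * 0.4 = 53.6
65 * 0.47 = 30.55
62 * 0.16 = 9.92
197 * 0.09 = 17.73
A_total = 53.6 + 30.55 + 9.92 + 17.73 = 111.8 m^2


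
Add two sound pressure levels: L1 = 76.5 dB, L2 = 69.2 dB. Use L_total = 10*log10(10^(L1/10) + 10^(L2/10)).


10^(76.5/10) = 4.46684e+07
10^(69.2/10) = 8.31764e+06
Sum = 4.46684e+07 + 8.31764e+06 = 5.2986e+07
L_total = 10*log10(5.2986e+07) = 77.242 dB


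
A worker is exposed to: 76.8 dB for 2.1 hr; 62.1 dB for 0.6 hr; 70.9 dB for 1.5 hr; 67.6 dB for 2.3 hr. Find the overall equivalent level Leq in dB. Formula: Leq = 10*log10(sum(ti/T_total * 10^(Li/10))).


T_total = 2.1 + 0.6 + 1.5 + 2.3 = 6.5 hr
(2.1/6.5) * 10^(76.8/10) = 1.54634e+07
(0.6/6.5) * 10^(62.1/10) = 149706
(1.5/6.5) * 10^(70.9/10) = 2.83908e+06
(2.3/6.5) * 10^(67.6/10) = 2.03617e+06
Sum = 1.54634e+07 + 149706 + 2.83908e+06 + 2.03617e+06 = 2.04884e+07
Leq = 10*log10(2.04884e+07) = 73.115 dB


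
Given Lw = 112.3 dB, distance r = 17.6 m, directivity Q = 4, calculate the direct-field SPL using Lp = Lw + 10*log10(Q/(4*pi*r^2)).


4*pi*r^2 = 4*pi*17.6^2 = 3892.56 m^2
Q / (4*pi*r^2) = 4 / 3892.56 = 0.0010276
Lp = 112.3 + 10*log10(0.0010276) = 82.418 dB


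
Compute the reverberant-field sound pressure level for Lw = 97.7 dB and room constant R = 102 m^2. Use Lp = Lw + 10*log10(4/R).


4/R = 4/102 = 0.0392157
Lp = 97.7 + 10*log10(0.0392157) = 83.635 dB


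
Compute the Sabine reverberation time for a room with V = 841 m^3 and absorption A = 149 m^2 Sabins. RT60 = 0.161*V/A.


RT60 = 0.161 * 841 / 149 = 0.90873 s


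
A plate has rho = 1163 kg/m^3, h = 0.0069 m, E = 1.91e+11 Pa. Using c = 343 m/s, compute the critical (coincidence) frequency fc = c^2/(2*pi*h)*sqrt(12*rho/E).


12*rho/E = 12*1163/1.91e+11 = 7.30681e-08
sqrt(12*rho/E) = sqrt(7.30681e-08) = 0.000270311
c^2/(2*pi*h) = 343^2/(2*pi*0.0069) = 2.71368e+06
fc = 2.71368e+06 * 0.000270311 = 733.54 Hz


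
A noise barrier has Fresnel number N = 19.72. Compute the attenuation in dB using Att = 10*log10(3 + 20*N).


3 + 20*N = 3 + 20*19.72 = 397.4
Att = 10*log10(397.4) = 25.992 dB


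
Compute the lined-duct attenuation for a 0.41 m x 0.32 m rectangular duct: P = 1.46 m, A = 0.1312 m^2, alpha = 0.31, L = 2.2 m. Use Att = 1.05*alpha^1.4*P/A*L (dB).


alpha^1.4 = 0.31^1.4 = 0.194047
Attenuation rate = 1.05 * alpha^1.4 * P / A
= 1.05 * 0.194047 * 1.46 / 0.1312 = 2.26733 dB/m
Total Att = 2.26733 * 2.2 = 4.9881 dB


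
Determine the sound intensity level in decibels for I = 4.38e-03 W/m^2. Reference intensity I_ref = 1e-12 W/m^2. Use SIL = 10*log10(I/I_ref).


I / I_ref = 4.38e-03 / 1e-12 = 4.38e+09
SIL = 10 * log10(4.38e+09) = 96.415 dB


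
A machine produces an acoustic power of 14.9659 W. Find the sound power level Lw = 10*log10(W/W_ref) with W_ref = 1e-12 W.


W / W_ref = 14.9659 / 1e-12 = 1.49659e+13
Lw = 10 * log10(1.49659e+13) = 131.75 dB


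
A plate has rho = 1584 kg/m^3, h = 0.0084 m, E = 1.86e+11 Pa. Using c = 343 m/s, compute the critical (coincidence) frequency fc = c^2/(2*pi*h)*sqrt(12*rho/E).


12*rho/E = 12*1584/1.86e+11 = 1.02194e-07
sqrt(12*rho/E) = sqrt(1.02194e-07) = 0.000319678
c^2/(2*pi*h) = 343^2/(2*pi*0.0084) = 2.2291e+06
fc = 2.2291e+06 * 0.000319678 = 712.59 Hz


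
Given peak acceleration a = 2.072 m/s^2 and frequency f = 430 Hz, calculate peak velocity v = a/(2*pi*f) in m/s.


omega = 2*pi*f = 2*pi*430 = 2701.77 rad/s
v = a / omega = 2.072 / 2701.77 = 0.0007669 m/s


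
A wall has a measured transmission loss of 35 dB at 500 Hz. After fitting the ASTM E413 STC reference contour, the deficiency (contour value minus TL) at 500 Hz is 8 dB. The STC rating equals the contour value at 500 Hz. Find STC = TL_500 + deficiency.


By ASTM E413, STC = value of the fitted reference contour at 500 Hz.
Contour value at 500 Hz = TL_500 + deficiency = 35 + 8 = 43
STC = 43


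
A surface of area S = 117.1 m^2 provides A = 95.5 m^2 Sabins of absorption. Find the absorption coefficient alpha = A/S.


Absorption coefficient = absorbed power / incident power
alpha = A / S = 95.5 / 117.1 = 0.81554


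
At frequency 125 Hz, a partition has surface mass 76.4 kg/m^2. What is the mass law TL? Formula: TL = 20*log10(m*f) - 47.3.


m * f = 76.4 * 125 = 9550
20*log10(9550) = 79.6001 dB
TL = 79.6001 - 47.3 = 32.3 dB


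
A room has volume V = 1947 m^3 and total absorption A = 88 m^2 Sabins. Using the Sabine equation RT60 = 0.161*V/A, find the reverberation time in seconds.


RT60 = 0.161 * 1947 / 88 = 3.5621 s


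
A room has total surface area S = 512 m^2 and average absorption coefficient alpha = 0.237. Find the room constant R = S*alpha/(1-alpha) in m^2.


R = 512 * 0.237 / (1 - 0.237) = 159.04 m^2


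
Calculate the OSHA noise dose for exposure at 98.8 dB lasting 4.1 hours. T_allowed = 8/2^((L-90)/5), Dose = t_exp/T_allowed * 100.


T_allowed = 8 / 2^((98.8 - 90)/5) = 2.36199 hr
Dose = 4.1 / 2.36199 * 100 = 173.58 %


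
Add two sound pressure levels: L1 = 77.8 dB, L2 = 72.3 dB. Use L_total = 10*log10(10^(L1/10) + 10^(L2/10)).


10^(77.8/10) = 6.0256e+07
10^(72.3/10) = 1.69824e+07
Sum = 6.0256e+07 + 1.69824e+07 = 7.72384e+07
L_total = 10*log10(7.72384e+07) = 78.878 dB


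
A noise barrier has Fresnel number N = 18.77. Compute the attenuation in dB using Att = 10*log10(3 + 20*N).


3 + 20*N = 3 + 20*18.77 = 378.4
Att = 10*log10(378.4) = 25.78 dB


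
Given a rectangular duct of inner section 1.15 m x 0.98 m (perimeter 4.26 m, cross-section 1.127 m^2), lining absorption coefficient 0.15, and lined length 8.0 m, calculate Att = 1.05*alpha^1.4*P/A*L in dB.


alpha^1.4 = 0.15^1.4 = 0.0702308
Attenuation rate = 1.05 * alpha^1.4 * P / A
= 1.05 * 0.0702308 * 4.26 / 1.127 = 0.278742 dB/m
Total Att = 0.278742 * 8.0 = 2.2299 dB


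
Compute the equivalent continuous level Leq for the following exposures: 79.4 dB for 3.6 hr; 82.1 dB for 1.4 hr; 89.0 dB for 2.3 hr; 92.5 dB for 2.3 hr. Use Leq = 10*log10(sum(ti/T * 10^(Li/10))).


T_total = 3.6 + 1.4 + 2.3 + 2.3 = 9.6 hr
(3.6/9.6) * 10^(79.4/10) = 3.26611e+07
(1.4/9.6) * 10^(82.1/10) = 2.36514e+07
(2.3/9.6) * 10^(89.0/10) = 1.90308e+08
(2.3/9.6) * 10^(92.5/10) = 4.26046e+08
Sum = 3.26611e+07 + 2.36514e+07 + 1.90308e+08 + 4.26046e+08 = 6.72666e+08
Leq = 10*log10(6.72666e+08) = 88.278 dB


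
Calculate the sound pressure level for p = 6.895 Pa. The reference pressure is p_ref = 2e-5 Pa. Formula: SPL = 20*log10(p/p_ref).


p / p_ref = 6.895 / 2e-5 = 344750
SPL = 20 * log10(344750) = 110.75 dB


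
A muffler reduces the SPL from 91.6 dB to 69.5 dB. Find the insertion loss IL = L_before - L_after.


Insertion loss = SPL without muffler - SPL with muffler
IL = 91.6 - 69.5 = 22.1 dB


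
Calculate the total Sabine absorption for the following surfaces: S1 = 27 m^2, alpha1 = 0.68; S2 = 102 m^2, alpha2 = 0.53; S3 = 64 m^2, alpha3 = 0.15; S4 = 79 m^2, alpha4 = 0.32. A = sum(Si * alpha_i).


27 * 0.68 = 18.36
102 * 0.53 = 54.06
64 * 0.15 = 9.6
79 * 0.32 = 25.28
A_total = 18.36 + 54.06 + 9.6 + 25.28 = 107.3 m^2


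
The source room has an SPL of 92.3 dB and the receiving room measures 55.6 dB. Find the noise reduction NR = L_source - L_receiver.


NR = L_source - L_receiver (difference between source and receiving room levels)
NR = 92.3 - 55.6 = 36.7 dB


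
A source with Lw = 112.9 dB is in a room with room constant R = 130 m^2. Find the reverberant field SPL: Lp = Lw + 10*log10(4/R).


4/R = 4/130 = 0.0307692
Lp = 112.9 + 10*log10(0.0307692) = 97.781 dB


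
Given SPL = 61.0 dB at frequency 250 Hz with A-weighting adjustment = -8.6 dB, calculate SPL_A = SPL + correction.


A-weighting table: 250 Hz -> -8.6 dB correction
SPL_A = SPL + correction = 61.0 + (-8.6) = 52.4 dBA


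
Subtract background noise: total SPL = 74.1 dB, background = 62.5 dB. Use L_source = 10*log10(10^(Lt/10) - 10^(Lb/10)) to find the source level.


10^(74.1/10) = 2.5704e+07
10^(62.5/10) = 1.77828e+06
Difference = 2.5704e+07 - 1.77828e+06 = 2.39257e+07
L_source = 10*log10(2.39257e+07) = 73.789 dB


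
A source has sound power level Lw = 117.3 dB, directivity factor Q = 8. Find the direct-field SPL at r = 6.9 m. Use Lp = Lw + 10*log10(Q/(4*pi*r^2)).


4*pi*r^2 = 4*pi*6.9^2 = 598.285 m^2
Q / (4*pi*r^2) = 8 / 598.285 = 0.0133716
Lp = 117.3 + 10*log10(0.0133716) = 98.562 dB


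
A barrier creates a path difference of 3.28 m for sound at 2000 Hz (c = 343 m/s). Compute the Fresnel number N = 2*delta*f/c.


N = 2*delta*f/c = 2*delta/lambda, where lambda = c/f
lambda = 343 / 2000 = 0.1715 m
N = 2 * 3.28 / 0.1715 = 38.251


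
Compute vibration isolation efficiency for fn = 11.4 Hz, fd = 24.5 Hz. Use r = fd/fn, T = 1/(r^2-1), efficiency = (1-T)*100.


r = 24.5 / 11.4 = 2.14912
r^2 - 1 = 2.14912^2 - 1 = 3.61872
T = 1/3.61872 = 0.276341
Efficiency = (1 - 0.276341)*100 = 72.366 %


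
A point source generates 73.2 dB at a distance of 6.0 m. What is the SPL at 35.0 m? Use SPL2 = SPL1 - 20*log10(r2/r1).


r2/r1 = 35.0/6.0 = 5.83333
Correction = 20*log10(5.83333) = 15.3183 dB
SPL2 = 73.2 - 15.3183 = 57.882 dB


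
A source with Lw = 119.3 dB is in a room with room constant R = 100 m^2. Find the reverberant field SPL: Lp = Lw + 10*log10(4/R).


4/R = 4/100 = 0.04
Lp = 119.3 + 10*log10(0.04) = 105.32 dB


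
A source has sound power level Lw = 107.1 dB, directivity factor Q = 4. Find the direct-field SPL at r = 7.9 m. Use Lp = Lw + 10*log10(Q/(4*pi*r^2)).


4*pi*r^2 = 4*pi*7.9^2 = 784.267 m^2
Q / (4*pi*r^2) = 4 / 784.267 = 0.0051003
Lp = 107.1 + 10*log10(0.0051003) = 84.176 dB


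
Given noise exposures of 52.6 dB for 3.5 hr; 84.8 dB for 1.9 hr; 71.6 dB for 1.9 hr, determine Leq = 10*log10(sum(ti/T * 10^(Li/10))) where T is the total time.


T_total = 3.5 + 1.9 + 1.9 = 7.3 hr
(3.5/7.3) * 10^(52.6/10) = 87245.9
(1.9/7.3) * 10^(84.8/10) = 7.86015e+07
(1.9/7.3) * 10^(71.6/10) = 3.7621e+06
Sum = 87245.9 + 7.86015e+07 + 3.7621e+06 = 8.24508e+07
Leq = 10*log10(8.24508e+07) = 79.162 dB


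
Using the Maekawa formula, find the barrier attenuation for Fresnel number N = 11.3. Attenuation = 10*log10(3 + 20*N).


3 + 20*N = 3 + 20*11.3 = 229
Att = 10*log10(229) = 23.598 dB


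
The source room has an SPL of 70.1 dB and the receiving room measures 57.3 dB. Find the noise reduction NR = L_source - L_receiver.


NR = L_source - L_receiver (difference between source and receiving room levels)
NR = 70.1 - 57.3 = 12.8 dB


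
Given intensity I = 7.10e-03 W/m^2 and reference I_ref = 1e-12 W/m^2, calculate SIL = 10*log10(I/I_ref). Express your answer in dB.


I / I_ref = 7.10e-03 / 1e-12 = 7.1e+09
SIL = 10 * log10(7.1e+09) = 98.513 dB


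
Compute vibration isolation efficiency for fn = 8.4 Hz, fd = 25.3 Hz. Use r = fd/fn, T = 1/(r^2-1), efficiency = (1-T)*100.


r = 25.3 / 8.4 = 3.0119
r^2 - 1 = 3.0119^2 - 1 = 8.07154
T = 1/8.07154 = 0.123892
Efficiency = (1 - 0.123892)*100 = 87.611 %


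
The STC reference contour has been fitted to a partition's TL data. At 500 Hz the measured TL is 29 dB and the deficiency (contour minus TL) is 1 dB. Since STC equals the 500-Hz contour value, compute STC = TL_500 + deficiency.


By ASTM E413, STC = value of the fitted reference contour at 500 Hz.
Contour value at 500 Hz = TL_500 + deficiency = 29 + 1 = 30
STC = 30


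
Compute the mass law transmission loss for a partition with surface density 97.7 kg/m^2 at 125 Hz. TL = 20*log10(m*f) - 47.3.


m * f = 97.7 * 125 = 12212.5
20*log10(12212.5) = 81.7361 dB
TL = 81.7361 - 47.3 = 34.436 dB


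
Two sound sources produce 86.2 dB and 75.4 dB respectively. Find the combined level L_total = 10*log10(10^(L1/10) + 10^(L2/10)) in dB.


10^(86.2/10) = 4.16869e+08
10^(75.4/10) = 3.46737e+07
Sum = 4.16869e+08 + 3.46737e+07 = 4.51543e+08
L_total = 10*log10(4.51543e+08) = 86.547 dB


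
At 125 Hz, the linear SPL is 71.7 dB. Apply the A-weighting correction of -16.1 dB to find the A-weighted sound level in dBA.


A-weighting table: 125 Hz -> -16.1 dB correction
SPL_A = SPL + correction = 71.7 + (-16.1) = 55.6 dBA


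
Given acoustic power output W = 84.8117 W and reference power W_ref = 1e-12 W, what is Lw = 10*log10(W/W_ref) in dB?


W / W_ref = 84.8117 / 1e-12 = 8.48117e+13
Lw = 10 * log10(8.48117e+13) = 139.28 dB


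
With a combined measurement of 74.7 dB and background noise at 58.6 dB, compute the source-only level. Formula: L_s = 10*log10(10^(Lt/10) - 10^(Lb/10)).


10^(74.7/10) = 2.95121e+07
10^(58.6/10) = 724436
Difference = 2.95121e+07 - 724436 = 2.87877e+07
L_source = 10*log10(2.87877e+07) = 74.592 dB


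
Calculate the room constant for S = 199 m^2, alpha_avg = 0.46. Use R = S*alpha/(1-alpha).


R = 199 * 0.46 / (1 - 0.46) = 169.52 m^2


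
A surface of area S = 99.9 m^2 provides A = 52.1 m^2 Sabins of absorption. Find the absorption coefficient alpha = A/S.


Absorption coefficient = absorbed power / incident power
alpha = A / S = 52.1 / 99.9 = 0.52152


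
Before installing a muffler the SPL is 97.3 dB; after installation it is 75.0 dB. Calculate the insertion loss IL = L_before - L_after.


Insertion loss = SPL without muffler - SPL with muffler
IL = 97.3 - 75.0 = 22.3 dB


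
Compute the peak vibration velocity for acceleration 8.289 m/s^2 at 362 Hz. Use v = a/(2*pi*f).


omega = 2*pi*f = 2*pi*362 = 2274.51 rad/s
v = a / omega = 8.289 / 2274.51 = 0.0036443 m/s


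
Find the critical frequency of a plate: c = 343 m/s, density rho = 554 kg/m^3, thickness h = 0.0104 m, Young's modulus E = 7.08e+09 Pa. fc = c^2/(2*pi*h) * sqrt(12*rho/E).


12*rho/E = 12*554/7.08e+09 = 9.38983e-07
sqrt(12*rho/E) = sqrt(9.38983e-07) = 0.000969011
c^2/(2*pi*h) = 343^2/(2*pi*0.0104) = 1.80042e+06
fc = 1.80042e+06 * 0.000969011 = 1744.6 Hz


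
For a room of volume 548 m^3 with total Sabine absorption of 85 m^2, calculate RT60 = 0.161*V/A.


RT60 = 0.161 * 548 / 85 = 1.038 s


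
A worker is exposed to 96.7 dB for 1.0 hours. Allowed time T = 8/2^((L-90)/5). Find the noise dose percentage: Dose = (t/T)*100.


T_allowed = 8 / 2^((96.7 - 90)/5) = 3.16017 hr
Dose = 1.0 / 3.16017 * 100 = 31.644 %


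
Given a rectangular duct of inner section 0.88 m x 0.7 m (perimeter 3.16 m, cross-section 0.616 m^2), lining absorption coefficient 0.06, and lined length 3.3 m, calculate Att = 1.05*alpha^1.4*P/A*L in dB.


alpha^1.4 = 0.06^1.4 = 0.0194721
Attenuation rate = 1.05 * alpha^1.4 * P / A
= 1.05 * 0.0194721 * 3.16 / 0.616 = 0.104884 dB/m
Total Att = 0.104884 * 3.3 = 0.34612 dB


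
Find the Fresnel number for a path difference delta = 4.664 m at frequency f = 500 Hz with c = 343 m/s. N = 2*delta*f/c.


N = 2*delta*f/c = 2*delta/lambda, where lambda = c/f
lambda = 343 / 500 = 0.686 m
N = 2 * 4.664 / 0.686 = 13.598


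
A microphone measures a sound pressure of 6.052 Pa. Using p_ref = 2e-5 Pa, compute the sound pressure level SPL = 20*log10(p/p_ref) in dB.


p / p_ref = 6.052 / 2e-5 = 302600
SPL = 20 * log10(302600) = 109.62 dB


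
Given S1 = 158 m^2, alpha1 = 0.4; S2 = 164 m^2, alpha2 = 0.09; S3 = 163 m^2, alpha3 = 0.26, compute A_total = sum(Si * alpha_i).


158 * 0.4 = 63.2
164 * 0.09 = 14.76
163 * 0.26 = 42.38
A_total = 63.2 + 14.76 + 42.38 = 120.34 m^2


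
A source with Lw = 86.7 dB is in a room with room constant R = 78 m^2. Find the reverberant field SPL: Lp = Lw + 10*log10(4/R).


4/R = 4/78 = 0.0512821
Lp = 86.7 + 10*log10(0.0512821) = 73.8 dB


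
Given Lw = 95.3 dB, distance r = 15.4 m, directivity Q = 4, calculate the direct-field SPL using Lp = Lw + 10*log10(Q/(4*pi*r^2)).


4*pi*r^2 = 4*pi*15.4^2 = 2980.24 m^2
Q / (4*pi*r^2) = 4 / 2980.24 = 0.00134217
Lp = 95.3 + 10*log10(0.00134217) = 66.578 dB


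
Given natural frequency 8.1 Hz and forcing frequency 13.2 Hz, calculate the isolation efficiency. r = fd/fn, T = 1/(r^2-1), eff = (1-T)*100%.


r = 13.2 / 8.1 = 1.62963
r^2 - 1 = 1.62963^2 - 1 = 1.65569
T = 1/1.65569 = 0.603978
Efficiency = (1 - 0.603978)*100 = 39.602 %


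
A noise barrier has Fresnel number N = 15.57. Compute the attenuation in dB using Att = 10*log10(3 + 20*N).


3 + 20*N = 3 + 20*15.57 = 314.4
Att = 10*log10(314.4) = 24.975 dB


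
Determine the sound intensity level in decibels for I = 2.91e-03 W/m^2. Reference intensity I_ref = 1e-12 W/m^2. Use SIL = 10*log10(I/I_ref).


I / I_ref = 2.91e-03 / 1e-12 = 2.91e+09
SIL = 10 * log10(2.91e+09) = 94.639 dB


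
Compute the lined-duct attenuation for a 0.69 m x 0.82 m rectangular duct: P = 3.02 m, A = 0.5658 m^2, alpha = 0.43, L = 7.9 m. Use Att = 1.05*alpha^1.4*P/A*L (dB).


alpha^1.4 = 0.43^1.4 = 0.3068
Attenuation rate = 1.05 * alpha^1.4 * P / A
= 1.05 * 0.3068 * 3.02 / 0.5658 = 1.71945 dB/m
Total Att = 1.71945 * 7.9 = 13.584 dB


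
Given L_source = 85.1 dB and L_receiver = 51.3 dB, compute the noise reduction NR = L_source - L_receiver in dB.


NR = L_source - L_receiver (difference between source and receiving room levels)
NR = 85.1 - 51.3 = 33.8 dB


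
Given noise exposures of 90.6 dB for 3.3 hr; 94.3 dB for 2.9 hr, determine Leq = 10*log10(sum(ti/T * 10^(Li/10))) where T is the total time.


T_total = 3.3 + 2.9 = 6.2 hr
(3.3/6.2) * 10^(90.6/10) = 6.11114e+08
(2.9/6.2) * 10^(94.3/10) = 1.25894e+09
Sum = 6.11114e+08 + 1.25894e+09 = 1.87005e+09
Leq = 10*log10(1.87005e+09) = 92.719 dB


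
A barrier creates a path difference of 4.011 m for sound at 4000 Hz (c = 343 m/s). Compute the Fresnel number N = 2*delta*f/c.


N = 2*delta*f/c = 2*delta/lambda, where lambda = c/f
lambda = 343 / 4000 = 0.08575 m
N = 2 * 4.011 / 0.08575 = 93.551


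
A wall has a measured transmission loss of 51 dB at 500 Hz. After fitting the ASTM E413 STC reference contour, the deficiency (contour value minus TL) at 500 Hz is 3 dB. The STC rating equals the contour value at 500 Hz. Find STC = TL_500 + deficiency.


By ASTM E413, STC = value of the fitted reference contour at 500 Hz.
Contour value at 500 Hz = TL_500 + deficiency = 51 + 3 = 54
STC = 54


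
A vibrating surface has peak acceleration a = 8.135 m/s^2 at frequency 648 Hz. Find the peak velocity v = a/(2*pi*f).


omega = 2*pi*f = 2*pi*648 = 4071.5 rad/s
v = a / omega = 8.135 / 4071.5 = 0.001998 m/s


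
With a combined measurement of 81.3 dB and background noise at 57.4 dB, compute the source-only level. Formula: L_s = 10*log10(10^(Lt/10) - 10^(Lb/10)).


10^(81.3/10) = 1.34896e+08
10^(57.4/10) = 549541
Difference = 1.34896e+08 - 549541 = 1.34346e+08
L_source = 10*log10(1.34346e+08) = 81.282 dB
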